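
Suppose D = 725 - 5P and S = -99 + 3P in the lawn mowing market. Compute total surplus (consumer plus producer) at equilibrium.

Total surplus = 11760

Equilibrium: 725 - 5P = -99 + 3P gives P* = 103, Q* = 210.
Demand choke price: P = 145; supply starts at P = 33.
CS = ½(145 − 103)(210) = 4410; PS = ½(103 − 33)(210) = 7350.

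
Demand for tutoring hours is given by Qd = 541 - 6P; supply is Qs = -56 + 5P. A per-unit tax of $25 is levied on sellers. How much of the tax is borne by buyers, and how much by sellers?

Buyers bear 125/11, sellers bear 150/11

Pre-tax equilibrium: P* = 597/11, Q* = 2369/11.
Tax on sellers shifts supply to Qs = -56 + 5(P − 25) = -181 + 5P.
541 - 6P = -181 + 5P gives buyer price Pb = 722/11; sellers receive Ps = 722/11 − 25 = 447/11.
New quantity: Q = 541 − 6(722/11) = 1619/11.
Buyer burden = 722/11 − 597/11 = 125/11; seller burden = 597/11 − 447/11 = 150/11.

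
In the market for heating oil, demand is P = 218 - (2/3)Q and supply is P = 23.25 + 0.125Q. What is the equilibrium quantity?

Q* = 246

Set the two price expressions equal: 218 - (2/3)Q = 23.25 + 0.125Q.
194.75 = (19/24)Q, so Q* = 246.
P* = 218 − (2/3)(246) = 54.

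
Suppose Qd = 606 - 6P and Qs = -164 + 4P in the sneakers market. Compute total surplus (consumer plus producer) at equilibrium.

Equilibrium: 606 - 6P = -164 + 4P gives P* = 77, Q* = 144.
Demand choke price: P = 101; supply starts at P = 41.
CS = ½(101 − 77)(144) = 1728; PS = ½(77 − 41)(144) = 2592.

Total surplus = 4320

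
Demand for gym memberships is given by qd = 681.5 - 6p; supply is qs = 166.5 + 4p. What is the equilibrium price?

Set qd = qs: 681.5 - 6p = 166.5 + 4p.
515 = 10p, so p* = 51.5.
q* = 681.5 − 6(51.5) = 372.5.

p* = 51.5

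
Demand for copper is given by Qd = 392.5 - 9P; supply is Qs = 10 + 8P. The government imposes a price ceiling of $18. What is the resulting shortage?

Equilibrium price would be P* = 22.5, so the ceiling at 18 binds.
At P = 18: Qd = 392.5 − 9(18) = 230.5, Qs = 10 + 8(18) = 154.
Shortage = 230.5 − 154 = 76.5.

Shortage = 76.5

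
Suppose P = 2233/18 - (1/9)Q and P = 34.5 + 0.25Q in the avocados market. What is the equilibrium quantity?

Q* = 248

Set the two price expressions equal: 2233/18 - (1/9)Q = 34.5 + 0.25Q.
806/9 = (13/36)Q, so Q* = 248.
P* = 2233/18 − (1/9)(248) = 96.5.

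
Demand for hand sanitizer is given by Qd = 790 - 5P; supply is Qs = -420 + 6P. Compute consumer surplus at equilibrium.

Consumer surplus = 5760

Equilibrium: 790 - 5P = -420 + 6P gives P* = 110, Q* = 240.
Demand choke price (Qd = 0): P = 158.
CS = ½(158 − 110)(240) = 5760.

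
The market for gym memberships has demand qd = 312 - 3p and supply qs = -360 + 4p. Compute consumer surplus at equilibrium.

Equilibrium: 312 - 3p = -360 + 4p gives p* = 96, q* = 24.
Demand choke price (qd = 0): p = 104.
CS = ½(104 − 96)(24) = 96.

Consumer surplus = 96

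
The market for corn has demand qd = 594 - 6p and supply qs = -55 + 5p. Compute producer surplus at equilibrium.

Producer surplus = 5760

Equilibrium: 594 - 6p = -55 + 5p gives p* = 59, q* = 240.
Supply starts at p = 11 (where qs = 0).
PS = ½(59 − 11)(240) = 5760.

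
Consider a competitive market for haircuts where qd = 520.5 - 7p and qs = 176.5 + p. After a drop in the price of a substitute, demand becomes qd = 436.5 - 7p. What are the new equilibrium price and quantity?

Original equilibrium: p* = 43, q* = 219.5.
New equilibrium: 436.5 - 7p = 176.5 + p, so 260 = 8p and p' = 32.5; q' = 436.5 − 7(32.5) = 209.

p' = 32.5, q' = 209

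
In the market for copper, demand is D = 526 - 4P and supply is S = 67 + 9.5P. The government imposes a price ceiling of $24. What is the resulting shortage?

Equilibrium price would be P* = 34, so the ceiling at 24 binds.
At P = 24: D = 526 − 4(24) = 430, S = 67 + 9.5(24) = 295.
Shortage = 430 − 295 = 135.

Shortage = 135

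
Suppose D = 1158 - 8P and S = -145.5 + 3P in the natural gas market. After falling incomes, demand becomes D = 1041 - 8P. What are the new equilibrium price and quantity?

Original equilibrium: P* = 118.5, Q* = 210.
New equilibrium: 1041 - 8P = -145.5 + 3P, so 1186.5 = 11P and P' = 2373/22; Q' = 1041 − 8(2373/22) = 1959/11.

P' = 2373/22, Q' = 1959/11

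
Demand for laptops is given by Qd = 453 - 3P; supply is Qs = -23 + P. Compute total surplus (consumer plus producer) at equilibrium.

Total surplus = 6144

Equilibrium: 453 - 3P = -23 + P gives P* = 119, Q* = 96.
Demand choke price: P = 151; supply starts at P = 23.
CS = ½(151 − 119)(96) = 1536; PS = ½(119 − 23)(96) = 4608.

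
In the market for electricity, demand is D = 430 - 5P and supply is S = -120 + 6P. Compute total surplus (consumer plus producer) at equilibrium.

Equilibrium: 430 - 5P = -120 + 6P gives P* = 50, Q* = 180.
Demand choke price: P = 86; supply starts at P = 20.
CS = ½(86 − 50)(180) = 3240; PS = ½(50 − 20)(180) = 2700.

Total surplus = 5940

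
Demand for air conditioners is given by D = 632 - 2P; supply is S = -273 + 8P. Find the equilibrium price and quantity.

Set D = S: 632 - 2P = -273 + 8P.
905 = 10P, so P* = 90.5.
Q* = 632 − 2(90.5) = 451.

P* = 90.5, Q* = 451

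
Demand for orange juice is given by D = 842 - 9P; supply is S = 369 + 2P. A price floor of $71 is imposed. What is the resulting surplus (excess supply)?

Surplus = 308

Equilibrium price would be P* = 43, so the floor at 71 binds.
At P = 71: D = 203, S = 511.
Surplus = 511 − 203 = 308.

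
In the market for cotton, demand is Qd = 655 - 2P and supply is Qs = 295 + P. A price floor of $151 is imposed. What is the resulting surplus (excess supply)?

Equilibrium price would be P* = 120, so the floor at 151 binds.
At P = 151: Qd = 353, Qs = 446.
Surplus = 446 − 353 = 93.

Surplus = 93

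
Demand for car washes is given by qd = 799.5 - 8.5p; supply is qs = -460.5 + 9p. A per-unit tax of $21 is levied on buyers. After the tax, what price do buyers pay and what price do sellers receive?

Pre-tax equilibrium: p* = 72, q* = 187.5.
Tax on buyers shifts demand to qd = 799.5 − 8.5(p + 21) = 621 - 8.5p.
621 - 8.5p = -460.5 + 9p gives seller price ps = 61.8; buyers pay pb = 61.8 + 21 = 82.8.
New quantity: q = 799.5 − 8.5(82.8) = 95.7.

Buyers pay $82.8, sellers receive $61.8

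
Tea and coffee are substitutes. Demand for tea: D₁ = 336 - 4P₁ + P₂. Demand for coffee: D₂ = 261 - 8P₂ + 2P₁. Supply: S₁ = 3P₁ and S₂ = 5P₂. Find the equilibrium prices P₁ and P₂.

P₁ = 4629/89, P₂ = 2499/89

Market 1: 336 - 4P₁ + P₂ = 3P₁ → 7P₁ - P₂ = 336.
Market 2: 13P₂ - 2P₁ = 261.
Eliminating P₂: 13×(1) + 1×(2) gives 89P₁ = 4629, so P₁ = 4629/89.
Back-substitute into (2): P₂ = (261 + 2×4629/89) / 13 = 2499/89.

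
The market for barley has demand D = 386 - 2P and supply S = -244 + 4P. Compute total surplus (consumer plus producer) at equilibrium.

Equilibrium: 386 - 2P = -244 + 4P gives P* = 105, Q* = 176.
Demand choke price: P = 193; supply starts at P = 61.
CS = ½(193 − 105)(176) = 7744; PS = ½(105 − 61)(176) = 3872.

Total surplus = 11616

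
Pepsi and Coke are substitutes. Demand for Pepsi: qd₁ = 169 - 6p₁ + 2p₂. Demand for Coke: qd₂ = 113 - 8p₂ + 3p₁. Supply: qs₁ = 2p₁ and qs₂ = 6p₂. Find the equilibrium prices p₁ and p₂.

p₁ = 1296/53, p₂ = 1411/106

Market 1: 169 - 6p₁ + 2p₂ = 2p₁ → 8p₁ - 2p₂ = 169.
Market 2: 14p₂ - 3p₁ = 113.
Eliminating p₂: 14×(1) + 2×(2) gives 106p₁ = 2592, so p₁ = 1296/53.
Back-substitute into (2): p₂ = (113 + 3×1296/53) / 14 = 1411/106.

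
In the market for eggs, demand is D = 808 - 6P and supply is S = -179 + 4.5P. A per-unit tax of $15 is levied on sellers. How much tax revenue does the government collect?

Pre-tax equilibrium: P* = 94, Q* = 244.
Tax on sellers shifts supply to S = -179 + 4.5(P − 15) = -246.5 + 4.5P.
808 - 6P = -246.5 + 4.5P gives buyer price Pb = 703/7; sellers receive Ps = 703/7 − 15 = 598/7.
New quantity: Q = 808 − 6(703/7) = 1438/7.
Revenue = 15 × 1438/7 = 21570/7.

Tax revenue = 21570/7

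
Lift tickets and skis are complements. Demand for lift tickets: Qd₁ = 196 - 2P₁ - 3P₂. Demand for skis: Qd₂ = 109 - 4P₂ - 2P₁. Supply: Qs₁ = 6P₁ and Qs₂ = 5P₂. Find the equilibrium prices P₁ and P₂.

P₁ = 479/22, P₂ = 80/11

Market 1: 196 - 2P₁ - 3P₂ = 6P₁ → 8P₁ + 3P₂ = 196.
Market 2: 9P₂ + 2P₁ = 109.
Eliminating P₂: 9×(1) − 3×(2) gives 66P₁ = 1437, so P₁ = 479/22.
Back-substitute into (2): P₂ = (109 − 2×479/22) / 9 = 80/11.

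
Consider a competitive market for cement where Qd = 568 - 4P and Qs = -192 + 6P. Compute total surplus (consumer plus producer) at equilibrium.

Equilibrium: 568 - 4P = -192 + 6P gives P* = 76, Q* = 264.
Demand choke price: P = 142; supply starts at P = 32.
CS = ½(142 − 76)(264) = 8712; PS = ½(76 − 32)(264) = 5808.

Total surplus = 14520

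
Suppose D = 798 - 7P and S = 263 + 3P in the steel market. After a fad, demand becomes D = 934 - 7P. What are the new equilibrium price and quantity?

P' = 67.1, Q' = 464.3

Original equilibrium: P* = 53.5, Q* = 423.5.
New equilibrium: 934 - 7P = 263 + 3P, so 671 = 10P and P' = 67.1; Q' = 934 − 7(67.1) = 464.3.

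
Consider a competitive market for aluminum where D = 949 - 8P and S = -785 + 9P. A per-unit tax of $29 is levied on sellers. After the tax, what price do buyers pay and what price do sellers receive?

Pre-tax equilibrium: P* = 102, Q* = 133.
Tax on sellers shifts supply to S = -785 + 9(P − 29) = -1046 + 9P.
949 - 8P = -1046 + 9P gives buyer price Pb = 1995/17; sellers receive Ps = 1995/17 − 29 = 1502/17.
New quantity: Q = 949 − 8(1995/17) = 173/17.

Buyers pay 1995/17, sellers receive 1502/17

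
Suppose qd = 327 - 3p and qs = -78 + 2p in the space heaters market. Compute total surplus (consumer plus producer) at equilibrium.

Total surplus = 2940

Equilibrium: 327 - 3p = -78 + 2p gives p* = 81, q* = 84.
Demand choke price: p = 109; supply starts at p = 39.
CS = ½(109 − 81)(84) = 1176; PS = ½(81 − 39)(84) = 1764.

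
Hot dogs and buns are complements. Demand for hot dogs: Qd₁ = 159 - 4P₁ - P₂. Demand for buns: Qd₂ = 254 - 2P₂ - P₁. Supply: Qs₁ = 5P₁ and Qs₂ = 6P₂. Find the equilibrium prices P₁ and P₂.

Market 1: 159 - 4P₁ - P₂ = 5P₁ → 9P₁ + P₂ = 159.
Market 2: 8P₂ + P₁ = 254.
Eliminating P₂: 8×(1) − 1×(2) gives 71P₁ = 1018, so P₁ = 1018/71.
Back-substitute into (2): P₂ = (254 − 1×1018/71) / 8 = 2127/71.

P₁ = 1018/71, P₂ = 2127/71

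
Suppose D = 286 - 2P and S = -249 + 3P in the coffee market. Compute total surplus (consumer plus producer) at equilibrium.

Equilibrium: 286 - 2P = -249 + 3P gives P* = 107, Q* = 72.
Demand choke price: P = 143; supply starts at P = 83.
CS = ½(143 − 107)(72) = 1296; PS = ½(107 − 83)(72) = 864.

Total surplus = 2160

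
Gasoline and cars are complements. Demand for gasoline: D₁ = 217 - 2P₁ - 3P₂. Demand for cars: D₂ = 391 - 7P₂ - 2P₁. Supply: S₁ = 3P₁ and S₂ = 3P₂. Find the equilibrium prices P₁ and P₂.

Market 1: 217 - 2P₁ - 3P₂ = 3P₁ → 5P₁ + 3P₂ = 217.
Market 2: 10P₂ + 2P₁ = 391.
Eliminating P₂: 10×(1) − 3×(2) gives 44P₁ = 997, so P₁ = 997/44.
Back-substitute into (2): P₂ = (391 − 2×997/44) / 10 = 1521/44.

P₁ = 997/44, P₂ = 1521/44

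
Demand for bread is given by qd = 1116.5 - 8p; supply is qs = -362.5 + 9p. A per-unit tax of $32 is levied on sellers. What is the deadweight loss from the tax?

Deadweight loss = 36864/17

Pre-tax equilibrium: p* = 87, q* = 420.5.
Tax on sellers shifts supply to qs = -362.5 + 9(p − 32) = -650.5 + 9p.
1116.5 - 8p = -650.5 + 9p gives buyer price pb = 1767/17; sellers receive ps = 1767/17 − 32 = 1223/17.
New quantity: q = 1116.5 − 8(1767/17) = 9689/34.
DWL = ½ × 32 × (420.5 − 9689/34) = 36864/17.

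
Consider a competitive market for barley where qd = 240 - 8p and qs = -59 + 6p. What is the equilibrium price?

p* = 299/14

Set qd = qs: 240 - 8p = -59 + 6p.
299 = 14p, so p* = 299/14.
q* = 240 − 8(299/14) = 484/7.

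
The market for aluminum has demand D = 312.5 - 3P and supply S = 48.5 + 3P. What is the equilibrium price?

Set D = S: 312.5 - 3P = 48.5 + 3P.
264 = 6P, so P* = 44.
Q* = 312.5 − 3(44) = 180.5.

P* = 44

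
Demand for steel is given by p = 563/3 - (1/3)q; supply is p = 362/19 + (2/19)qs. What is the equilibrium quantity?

q* = 384.44

Set the two price expressions equal: 563/3 - (1/3)q = 362/19 + (2/19)q.
9611/57 = (25/57)q, so q* = 384.44.
p* = 563/3 − (1/3)(384.44) = 59.52.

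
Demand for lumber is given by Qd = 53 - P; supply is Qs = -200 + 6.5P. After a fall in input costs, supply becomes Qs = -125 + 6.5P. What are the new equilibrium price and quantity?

P' = 356/15, Q' = 439/15

Original equilibrium: P* = 506/15, Q* = 289/15.
New equilibrium: 53 - P = -125 + 6.5P, so 178 = 7.5P and P' = 356/15; Q' = 53 − 1(356/15) = 439/15.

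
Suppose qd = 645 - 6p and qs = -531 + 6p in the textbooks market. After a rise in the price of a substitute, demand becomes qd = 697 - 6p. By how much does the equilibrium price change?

Original equilibrium: p* = 98, q* = 57.
New equilibrium: 697 - 6p = -531 + 6p, so 1228 = 12p and p' = 307/3; q' = 697 − 6(307/3) = 83.
Change in price: 307/3 − 98 = 13/3.

Δp = 13/3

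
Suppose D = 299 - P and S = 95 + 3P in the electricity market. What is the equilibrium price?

Set D = S: 299 - P = 95 + 3P.
204 = 4P, so P* = 51.
Q* = 299 − 1(51) = 248.

P* = 51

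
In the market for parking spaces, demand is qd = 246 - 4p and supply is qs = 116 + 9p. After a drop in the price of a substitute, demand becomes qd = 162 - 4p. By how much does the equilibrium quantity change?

Δq = -756/13

Original equilibrium: p* = 10, q* = 206.
New equilibrium: 162 - 4p = 116 + 9p, so 46 = 13p and p' = 46/13; q' = 162 − 4(46/13) = 1922/13.
Change in quantity: 1922/13 − 206 = -756/13.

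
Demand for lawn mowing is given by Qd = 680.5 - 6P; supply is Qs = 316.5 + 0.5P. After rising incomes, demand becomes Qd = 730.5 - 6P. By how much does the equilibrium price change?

ΔP = 100/13

Original equilibrium: P* = 56, Q* = 344.5.
New equilibrium: 730.5 - 6P = 316.5 + 0.5P, so 414 = 6.5P and P' = 828/13; Q' = 730.5 − 6(828/13) = 9057/26.
Change in price: 828/13 − 56 = 100/13.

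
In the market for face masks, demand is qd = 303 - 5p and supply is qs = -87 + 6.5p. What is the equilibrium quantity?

Set qd = qs: 303 - 5p = -87 + 6.5p.
390 = 11.5p, so p* = 780/23.
q* = 303 − 5(780/23) = 3069/23.

q* = 3069/23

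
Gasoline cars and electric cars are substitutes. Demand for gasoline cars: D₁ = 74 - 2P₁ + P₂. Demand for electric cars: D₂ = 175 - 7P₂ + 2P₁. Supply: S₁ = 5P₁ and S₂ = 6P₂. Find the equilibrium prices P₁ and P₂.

Market 1: 74 - 2P₁ + P₂ = 5P₁ → 7P₁ - P₂ = 74.
Market 2: 13P₂ - 2P₁ = 175.
Eliminating P₂: 13×(1) + 1×(2) gives 89P₁ = 1137, so P₁ = 1137/89.
Back-substitute into (2): P₂ = (175 + 2×1137/89) / 13 = 1373/89.

P₁ = 1137/89, P₂ = 1373/89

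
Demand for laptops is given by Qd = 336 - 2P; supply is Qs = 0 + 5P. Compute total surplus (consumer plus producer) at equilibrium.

Equilibrium: 336 - 2P = 0 + 5P gives P* = 48, Q* = 240.
Demand choke price: P = 168; supply starts at P = 0.
CS = ½(168 − 48)(240) = 14400; PS = ½(48 − 0)(240) = 5760.

Total surplus = 20160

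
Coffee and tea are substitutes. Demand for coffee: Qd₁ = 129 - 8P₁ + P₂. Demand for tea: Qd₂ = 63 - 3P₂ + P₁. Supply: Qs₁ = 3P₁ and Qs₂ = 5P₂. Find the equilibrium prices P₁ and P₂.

P₁ = 365/29, P₂ = 274/29

Market 1: 129 - 8P₁ + P₂ = 3P₁ → 11P₁ - P₂ = 129.
Market 2: 8P₂ - P₁ = 63.
Eliminating P₂: 8×(1) + 1×(2) gives 87P₁ = 1095, so P₁ = 365/29.
Back-substitute into (2): P₂ = (63 + 1×365/29) / 8 = 274/29.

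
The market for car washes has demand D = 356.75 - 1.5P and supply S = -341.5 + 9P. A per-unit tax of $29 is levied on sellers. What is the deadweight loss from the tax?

Deadweight loss = 7569/14

Pre-tax equilibrium: P* = 66.5, Q* = 257.
Tax on sellers shifts supply to S = -341.5 + 9(P − 29) = -602.5 + 9P.
356.75 - 1.5P = -602.5 + 9P gives buyer price Pb = 1279/14; sellers receive Ps = 1279/14 − 29 = 873/14.
New quantity: Q = 356.75 − 1.5(1279/14) = 1538/7.
DWL = ½ × 29 × (257 − 1538/7) = 7569/14.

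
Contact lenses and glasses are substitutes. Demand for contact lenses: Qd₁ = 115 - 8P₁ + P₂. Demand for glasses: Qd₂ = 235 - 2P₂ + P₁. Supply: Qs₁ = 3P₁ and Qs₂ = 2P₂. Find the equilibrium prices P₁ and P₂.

P₁ = 695/43, P₂ = 2700/43

Market 1: 115 - 8P₁ + P₂ = 3P₁ → 11P₁ - P₂ = 115.
Market 2: 4P₂ - P₁ = 235.
Eliminating P₂: 4×(1) + 1×(2) gives 43P₁ = 695, so P₁ = 695/43.
Back-substitute into (2): P₂ = (235 + 1×695/43) / 4 = 2700/43.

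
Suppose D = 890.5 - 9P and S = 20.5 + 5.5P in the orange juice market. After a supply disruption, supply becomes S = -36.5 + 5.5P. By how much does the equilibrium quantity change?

ΔQ = -1026/29

Original equilibrium: P* = 60, Q* = 350.5.
New equilibrium: 890.5 - 9P = -36.5 + 5.5P, so 927 = 14.5P and P' = 1854/29; Q' = 890.5 − 9(1854/29) = 18277/58.
Change in quantity: 18277/58 − 350.5 = -1026/29.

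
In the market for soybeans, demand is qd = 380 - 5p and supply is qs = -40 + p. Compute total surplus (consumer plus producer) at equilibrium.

Total surplus = 540

Equilibrium: 380 - 5p = -40 + p gives p* = 70, q* = 30.
Demand choke price: p = 76; supply starts at p = 40.
CS = ½(76 − 70)(30) = 90; PS = ½(70 − 40)(30) = 450.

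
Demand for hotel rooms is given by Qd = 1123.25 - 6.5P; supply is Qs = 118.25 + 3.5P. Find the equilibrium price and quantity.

Set Qd = Qs: 1123.25 - 6.5P = 118.25 + 3.5P.
1005 = 10P, so P* = 100.5.
Q* = 1123.25 − 6.5(100.5) = 470.

P* = 100.5, Q* = 470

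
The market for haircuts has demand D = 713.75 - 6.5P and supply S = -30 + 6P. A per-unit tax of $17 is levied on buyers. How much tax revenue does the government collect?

Tax revenue = 4657.32

Pre-tax equilibrium: P* = 59.5, Q* = 327.
Tax on buyers shifts demand to D = 713.75 − 6.5(P + 17) = 603.25 - 6.5P.
603.25 - 6.5P = -30 + 6P gives seller price Ps = 50.66; buyers pay Pb = 50.66 + 17 = 67.66.
New quantity: Q = 713.75 − 6.5(67.66) = 273.96.
Revenue = 17 × 273.96 = 4657.32.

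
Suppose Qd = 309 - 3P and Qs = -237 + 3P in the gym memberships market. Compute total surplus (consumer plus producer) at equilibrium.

Total surplus = 432

Equilibrium: 309 - 3P = -237 + 3P gives P* = 91, Q* = 36.
Demand choke price: P = 103; supply starts at P = 79.
CS = ½(103 − 91)(36) = 216; PS = ½(91 − 79)(36) = 216.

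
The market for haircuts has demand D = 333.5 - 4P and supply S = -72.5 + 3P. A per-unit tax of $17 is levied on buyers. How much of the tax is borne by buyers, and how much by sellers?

Pre-tax equilibrium: P* = 58, Q* = 101.5.
Tax on buyers shifts demand to D = 333.5 − 4(P + 17) = 265.5 - 4P.
265.5 - 4P = -72.5 + 3P gives seller price Ps = 338/7; buyers pay Pb = 338/7 + 17 = 457/7.
New quantity: Q = 333.5 − 4(457/7) = 1013/14.
Buyer burden = 457/7 − 58 = 51/7; seller burden = 58 − 338/7 = 68/7.

Buyers bear 51/7, sellers bear 68/7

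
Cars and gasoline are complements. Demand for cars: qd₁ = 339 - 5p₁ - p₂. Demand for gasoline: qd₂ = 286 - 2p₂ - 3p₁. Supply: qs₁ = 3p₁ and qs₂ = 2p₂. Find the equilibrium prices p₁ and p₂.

Market 1: 339 - 5p₁ - p₂ = 3p₁ → 8p₁ + p₂ = 339.
Market 2: 4p₂ + 3p₁ = 286.
Eliminating p₂: 4×(1) − 1×(2) gives 29p₁ = 1070, so p₁ = 1070/29.
Back-substitute into (2): p₂ = (286 − 3×1070/29) / 4 = 1271/29.

p₁ = 1070/29, p₂ = 1271/29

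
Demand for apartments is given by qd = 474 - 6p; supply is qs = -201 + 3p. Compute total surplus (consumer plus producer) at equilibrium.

Equilibrium: 474 - 6p = -201 + 3p gives p* = 75, q* = 24.
Demand choke price: p = 79; supply starts at p = 67.
CS = ½(79 − 75)(24) = 48; PS = ½(75 − 67)(24) = 96.

Total surplus = 144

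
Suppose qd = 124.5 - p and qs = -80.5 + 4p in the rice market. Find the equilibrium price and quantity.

Set qd = qs: 124.5 - p = -80.5 + 4p.
205 = 5p, so p* = 41.
q* = 124.5 − 1(41) = 83.5.

p* = 41, q* = 83.5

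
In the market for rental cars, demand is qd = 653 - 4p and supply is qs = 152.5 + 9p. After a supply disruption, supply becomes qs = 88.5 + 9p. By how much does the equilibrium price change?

Original equilibrium: p* = 38.5, q* = 499.
New equilibrium: 653 - 4p = 88.5 + 9p, so 564.5 = 13p and p' = 1129/26; q' = 653 − 4(1129/26) = 6231/13.
Change in price: 1129/26 − 38.5 = 64/13.

Δp = 64/13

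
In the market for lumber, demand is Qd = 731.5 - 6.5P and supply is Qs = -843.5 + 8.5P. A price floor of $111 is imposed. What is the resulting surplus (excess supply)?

Surplus = 90

Equilibrium price would be P* = 105, so the floor at 111 binds.
At P = 111: Qd = 10, Qs = 100.
Surplus = 100 − 10 = 90.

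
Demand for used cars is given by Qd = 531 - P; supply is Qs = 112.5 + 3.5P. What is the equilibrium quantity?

Q* = 438

Set Qd = Qs: 531 - P = 112.5 + 3.5P.
418.5 = 4.5P, so P* = 93.
Q* = 531 − 1(93) = 438.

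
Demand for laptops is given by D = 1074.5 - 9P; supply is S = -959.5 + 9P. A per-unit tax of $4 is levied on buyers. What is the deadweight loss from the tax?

Deadweight loss = 36

Pre-tax equilibrium: P* = 113, Q* = 57.5.
Tax on buyers shifts demand to D = 1074.5 − 9(P + 4) = 1038.5 - 9P.
1038.5 - 9P = -959.5 + 9P gives seller price Ps = 111; buyers pay Pb = 111 + 4 = 115.
New quantity: Q = 1074.5 − 9(115) = 39.5.
DWL = ½ × 4 × (57.5 − 39.5) = 36.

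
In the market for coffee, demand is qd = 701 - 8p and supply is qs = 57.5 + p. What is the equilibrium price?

p* = 71.5

Set qd = qs: 701 - 8p = 57.5 + p.
643.5 = 9p, so p* = 71.5.
q* = 701 − 8(71.5) = 129.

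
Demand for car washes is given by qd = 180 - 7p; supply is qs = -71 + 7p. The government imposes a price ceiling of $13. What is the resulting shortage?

Equilibrium price would be p* = 251/14, so the ceiling at 13 binds.
At p = 13: qd = 180 − 7(13) = 89, qs = -71 + 7(13) = 20.
Shortage = 89 − 20 = 69.

Shortage = 69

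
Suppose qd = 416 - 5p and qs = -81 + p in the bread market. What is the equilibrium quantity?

Set qd = qs: 416 - 5p = -81 + p.
497 = 6p, so p* = 497/6.
q* = 416 − 5(497/6) = 11/6.

q* = 11/6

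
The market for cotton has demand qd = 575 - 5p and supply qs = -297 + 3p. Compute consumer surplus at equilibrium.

Consumer surplus = 90

Equilibrium: 575 - 5p = -297 + 3p gives p* = 109, q* = 30.
Demand choke price (qd = 0): p = 115.
CS = ½(115 − 109)(30) = 90.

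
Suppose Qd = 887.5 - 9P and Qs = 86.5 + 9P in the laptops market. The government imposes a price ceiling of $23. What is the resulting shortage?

Shortage = 387

Equilibrium price would be P* = 44.5, so the ceiling at 23 binds.
At P = 23: Qd = 887.5 − 9(23) = 680.5, Qs = 86.5 + 9(23) = 293.5.
Shortage = 680.5 − 293.5 = 387.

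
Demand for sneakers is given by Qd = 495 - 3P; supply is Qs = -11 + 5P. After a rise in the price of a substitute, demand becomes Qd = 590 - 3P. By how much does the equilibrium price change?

Original equilibrium: P* = 63.25, Q* = 305.25.
New equilibrium: 590 - 3P = -11 + 5P, so 601 = 8P and P' = 75.125; Q' = 590 − 3(75.125) = 364.625.
Change in price: 75.125 − 63.25 = 11.875.

ΔP = 11.875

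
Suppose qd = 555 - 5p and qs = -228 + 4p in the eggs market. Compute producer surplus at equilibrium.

Equilibrium: 555 - 5p = -228 + 4p gives p* = 87, q* = 120.
Supply starts at p = 57 (where qs = 0).
PS = ½(87 − 57)(120) = 1800.

Producer surplus = 1800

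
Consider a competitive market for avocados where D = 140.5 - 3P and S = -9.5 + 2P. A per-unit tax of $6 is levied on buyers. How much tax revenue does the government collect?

Tax revenue = 259.8

Pre-tax equilibrium: P* = 30, Q* = 50.5.
Tax on buyers shifts demand to D = 140.5 − 3(P + 6) = 122.5 - 3P.
122.5 - 3P = -9.5 + 2P gives seller price Ps = 26.4; buyers pay Pb = 26.4 + 6 = 32.4.
New quantity: Q = 140.5 − 3(32.4) = 43.3.
Revenue = 6 × 43.3 = 259.8.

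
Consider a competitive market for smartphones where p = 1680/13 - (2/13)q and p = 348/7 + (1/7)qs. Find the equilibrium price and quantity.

Set the two price expressions equal: 1680/13 - (2/13)q = 348/7 + (1/7)q.
7236/91 = (27/91)q, so q* = 268.
p* = 1680/13 − (2/13)(268) = 88.

p* = 88, q* = 268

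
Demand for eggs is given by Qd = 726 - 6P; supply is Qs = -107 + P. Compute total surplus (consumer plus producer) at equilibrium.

Total surplus = 84

Equilibrium: 726 - 6P = -107 + P gives P* = 119, Q* = 12.
Demand choke price: P = 121; supply starts at P = 107.
CS = ½(121 − 119)(12) = 12; PS = ½(119 − 107)(12) = 72.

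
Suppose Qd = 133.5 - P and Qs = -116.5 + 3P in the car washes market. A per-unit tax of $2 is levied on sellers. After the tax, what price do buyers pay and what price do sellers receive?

Pre-tax equilibrium: P* = 62.5, Q* = 71.
Tax on sellers shifts supply to Qs = -116.5 + 3(P − 2) = -122.5 + 3P.
133.5 - P = -122.5 + 3P gives buyer price Pb = 64; sellers receive Ps = 64 − 2 = 62.
New quantity: Q = 133.5 − 1(64) = 69.5.

Buyers pay $64, sellers receive $62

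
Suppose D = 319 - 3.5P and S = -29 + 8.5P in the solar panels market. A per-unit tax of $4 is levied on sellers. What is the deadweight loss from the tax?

Deadweight loss = 119/6

Pre-tax equilibrium: P* = 29, Q* = 217.5.
Tax on sellers shifts supply to S = -29 + 8.5(P − 4) = -63 + 8.5P.
319 - 3.5P = -63 + 8.5P gives buyer price Pb = 191/6; sellers receive Ps = 191/6 − 4 = 167/6.
New quantity: Q = 319 − 3.5(191/6) = 2491/12.
DWL = ½ × 4 × (217.5 − 2491/12) = 119/6.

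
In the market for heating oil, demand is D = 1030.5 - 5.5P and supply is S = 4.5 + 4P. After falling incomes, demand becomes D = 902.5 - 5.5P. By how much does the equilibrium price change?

Original equilibrium: P* = 108, Q* = 436.5.
New equilibrium: 902.5 - 5.5P = 4.5 + 4P, so 898 = 9.5P and P' = 1796/19; Q' = 902.5 − 5.5(1796/19) = 14539/38.
Change in price: 1796/19 − 108 = -256/19.

ΔP = -256/19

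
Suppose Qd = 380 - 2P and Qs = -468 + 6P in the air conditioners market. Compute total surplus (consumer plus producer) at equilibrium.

Equilibrium: 380 - 2P = -468 + 6P gives P* = 106, Q* = 168.
Demand choke price: P = 190; supply starts at P = 78.
CS = ½(190 − 106)(168) = 7056; PS = ½(106 − 78)(168) = 2352.

Total surplus = 9408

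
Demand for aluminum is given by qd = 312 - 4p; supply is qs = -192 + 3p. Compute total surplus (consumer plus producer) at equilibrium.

Equilibrium: 312 - 4p = -192 + 3p gives p* = 72, q* = 24.
Demand choke price: p = 78; supply starts at p = 64.
CS = ½(78 − 72)(24) = 72; PS = ½(72 − 64)(24) = 96.

Total surplus = 168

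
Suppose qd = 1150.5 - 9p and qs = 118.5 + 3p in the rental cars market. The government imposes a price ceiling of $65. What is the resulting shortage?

Equilibrium price would be p* = 86, so the ceiling at 65 binds.
At p = 65: qd = 1150.5 − 9(65) = 565.5, qs = 118.5 + 3(65) = 313.5.
Shortage = 565.5 − 313.5 = 252.

Shortage = 252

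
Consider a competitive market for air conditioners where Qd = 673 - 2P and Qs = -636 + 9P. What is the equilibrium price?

Set Qd = Qs: 673 - 2P = -636 + 9P.
1309 = 11P, so P* = 119.
Q* = 673 − 2(119) = 435.

P* = 119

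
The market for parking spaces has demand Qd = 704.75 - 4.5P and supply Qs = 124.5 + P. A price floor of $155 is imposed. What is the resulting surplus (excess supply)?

Equilibrium price would be P* = 105.5, so the floor at 155 binds.
At P = 155: Qd = 7.25, Qs = 279.5.
Surplus = 279.5 − 7.25 = 272.25.

Surplus = 272.25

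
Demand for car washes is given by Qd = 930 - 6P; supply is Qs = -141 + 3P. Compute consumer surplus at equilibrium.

Equilibrium: 930 - 6P = -141 + 3P gives P* = 119, Q* = 216.
Demand choke price (Qd = 0): P = 155.
CS = ½(155 − 119)(216) = 3888.

Consumer surplus = 3888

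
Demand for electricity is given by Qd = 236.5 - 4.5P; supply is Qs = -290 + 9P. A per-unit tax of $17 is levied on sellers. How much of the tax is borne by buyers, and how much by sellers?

Buyers bear 34/3, sellers bear 17/3

Pre-tax equilibrium: P* = 39, Q* = 61.
Tax on sellers shifts supply to Qs = -290 + 9(P − 17) = -443 + 9P.
236.5 - 4.5P = -443 + 9P gives buyer price Pb = 151/3; sellers receive Ps = 151/3 − 17 = 100/3.
New quantity: Q = 236.5 − 4.5(151/3) = 10.
Buyer burden = 151/3 − 39 = 34/3; seller burden = 39 − 100/3 = 17/3.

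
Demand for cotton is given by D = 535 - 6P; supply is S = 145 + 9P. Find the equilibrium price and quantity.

Set D = S: 535 - 6P = 145 + 9P.
390 = 15P, so P* = 26.
Q* = 535 − 6(26) = 379.

P* = 26, Q* = 379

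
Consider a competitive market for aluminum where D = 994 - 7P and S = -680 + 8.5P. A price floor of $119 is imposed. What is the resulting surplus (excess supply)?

Surplus = 170.5

Equilibrium price would be P* = 108, so the floor at 119 binds.
At P = 119: D = 161, S = 331.5.
Surplus = 331.5 − 161 = 170.5.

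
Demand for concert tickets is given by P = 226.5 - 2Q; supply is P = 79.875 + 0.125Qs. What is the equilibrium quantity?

Q* = 69

Set the two price expressions equal: 226.5 - 2Q = 79.875 + 0.125Q.
146.625 = 2.125Q, so Q* = 69.
P* = 226.5 − (2)(69) = 88.5.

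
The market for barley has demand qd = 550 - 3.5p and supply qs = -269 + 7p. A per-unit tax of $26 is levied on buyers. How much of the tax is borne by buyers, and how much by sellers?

Buyers bear 52/3, sellers bear 26/3

Pre-tax equilibrium: p* = 78, q* = 277.
Tax on buyers shifts demand to qd = 550 − 3.5(p + 26) = 459 - 3.5p.
459 - 3.5p = -269 + 7p gives seller price ps = 208/3; buyers pay pb = 208/3 + 26 = 286/3.
New quantity: q = 550 − 3.5(286/3) = 649/3.
Buyer burden = 286/3 − 78 = 52/3; seller burden = 78 − 208/3 = 26/3.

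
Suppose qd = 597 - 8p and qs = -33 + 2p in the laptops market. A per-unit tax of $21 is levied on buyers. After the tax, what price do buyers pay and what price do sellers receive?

Buyers pay $67.2, sellers receive $46.2

Pre-tax equilibrium: p* = 63, q* = 93.
Tax on buyers shifts demand to qd = 597 − 8(p + 21) = 429 - 8p.
429 - 8p = -33 + 2p gives seller price ps = 46.2; buyers pay pb = 46.2 + 21 = 67.2.
New quantity: q = 597 − 8(67.2) = 59.4.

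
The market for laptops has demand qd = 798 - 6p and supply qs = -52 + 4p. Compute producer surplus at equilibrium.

Producer surplus = 10368

Equilibrium: 798 - 6p = -52 + 4p gives p* = 85, q* = 288.
Supply starts at p = 13 (where qs = 0).
PS = ½(85 − 13)(288) = 10368.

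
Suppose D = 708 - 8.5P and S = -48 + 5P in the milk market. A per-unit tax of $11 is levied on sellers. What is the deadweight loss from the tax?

Deadweight loss = 10285/54

Pre-tax equilibrium: P* = 56, Q* = 232.
Tax on sellers shifts supply to S = -48 + 5(P − 11) = -103 + 5P.
708 - 8.5P = -103 + 5P gives buyer price Pb = 1622/27; sellers receive Ps = 1622/27 − 11 = 1325/27.
New quantity: Q = 708 − 8.5(1622/27) = 5329/27.
DWL = ½ × 11 × (232 − 5329/27) = 10285/54.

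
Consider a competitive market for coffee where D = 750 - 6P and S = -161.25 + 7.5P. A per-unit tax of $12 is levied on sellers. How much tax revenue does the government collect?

Pre-tax equilibrium: P* = 67.5, Q* = 345.
Tax on sellers shifts supply to S = -161.25 + 7.5(P − 12) = -251.25 + 7.5P.
750 - 6P = -251.25 + 7.5P gives buyer price Pb = 445/6; sellers receive Ps = 445/6 − 12 = 373/6.
New quantity: Q = 750 − 6(445/6) = 305.
Revenue = 12 × 305 = 3660.

Tax revenue = 3660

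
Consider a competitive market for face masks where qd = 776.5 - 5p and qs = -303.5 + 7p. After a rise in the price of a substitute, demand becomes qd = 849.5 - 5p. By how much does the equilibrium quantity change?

Original equilibrium: p* = 90, q* = 326.5.
New equilibrium: 849.5 - 5p = -303.5 + 7p, so 1153 = 12p and p' = 1153/12; q' = 849.5 − 5(1153/12) = 4429/12.
Change in quantity: 4429/12 − 326.5 = 511/12.

Δq = 511/12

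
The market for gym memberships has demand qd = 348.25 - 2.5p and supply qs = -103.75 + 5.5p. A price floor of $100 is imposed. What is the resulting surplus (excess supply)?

Equilibrium price would be p* = 56.5, so the floor at 100 binds.
At p = 100: qd = 98.25, qs = 446.25.
Surplus = 446.25 − 98.25 = 348.

Surplus = 348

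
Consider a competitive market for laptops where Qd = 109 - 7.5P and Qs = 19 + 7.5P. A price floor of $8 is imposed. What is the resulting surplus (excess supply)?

Equilibrium price would be P* = 6, so the floor at 8 binds.
At P = 8: Qd = 49, Qs = 79.
Surplus = 79 − 49 = 30.

Surplus = 30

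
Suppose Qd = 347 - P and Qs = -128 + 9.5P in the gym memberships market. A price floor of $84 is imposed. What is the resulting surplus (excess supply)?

Surplus = 407

Equilibrium price would be P* = 950/21, so the floor at 84 binds.
At P = 84: Qd = 263, Qs = 670.
Surplus = 670 − 263 = 407.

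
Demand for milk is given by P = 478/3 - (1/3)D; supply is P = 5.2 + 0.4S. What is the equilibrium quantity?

Q* = 2312/11

Set the two price expressions equal: 478/3 - (1/3)Q = 5.2 + 0.4Q.
2312/15 = (11/15)Q, so Q* = 2312/11.
P* = 478/3 − (1/3)(2312/11) = 982/11.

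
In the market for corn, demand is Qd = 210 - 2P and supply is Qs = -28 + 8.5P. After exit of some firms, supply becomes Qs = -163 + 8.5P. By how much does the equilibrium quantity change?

ΔQ = -180/7

Original equilibrium: P* = 68/3, Q* = 494/3.
New equilibrium: 210 - 2P = -163 + 8.5P, so 373 = 10.5P and P' = 746/21; Q' = 210 − 2(746/21) = 2918/21.
Change in quantity: 2918/21 − 494/3 = -180/7.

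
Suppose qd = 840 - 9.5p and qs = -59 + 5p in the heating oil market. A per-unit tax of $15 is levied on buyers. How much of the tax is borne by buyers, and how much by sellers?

Buyers bear 150/29, sellers bear 285/29

Pre-tax equilibrium: p* = 62, q* = 251.
Tax on buyers shifts demand to qd = 840 − 9.5(p + 15) = 697.5 - 9.5p.
697.5 - 9.5p = -59 + 5p gives seller price ps = 1513/29; buyers pay pb = 1513/29 + 15 = 1948/29.
New quantity: q = 840 − 9.5(1948/29) = 5854/29.
Buyer burden = 1948/29 − 62 = 150/29; seller burden = 62 − 1513/29 = 285/29.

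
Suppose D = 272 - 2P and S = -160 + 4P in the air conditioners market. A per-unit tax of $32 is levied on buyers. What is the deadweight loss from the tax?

Deadweight loss = 2048/3

Pre-tax equilibrium: P* = 72, Q* = 128.
Tax on buyers shifts demand to D = 272 − 2(P + 32) = 208 - 2P.
208 - 2P = -160 + 4P gives seller price Ps = 184/3; buyers pay Pb = 184/3 + 32 = 280/3.
New quantity: Q = 272 − 2(280/3) = 256/3.
DWL = ½ × 32 × (128 − 256/3) = 2048/3.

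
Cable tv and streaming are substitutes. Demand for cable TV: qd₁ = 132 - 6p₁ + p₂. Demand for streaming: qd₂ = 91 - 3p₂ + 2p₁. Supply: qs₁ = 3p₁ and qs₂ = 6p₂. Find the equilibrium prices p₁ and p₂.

p₁ = 1279/79, p₂ = 1083/79

Market 1: 132 - 6p₁ + p₂ = 3p₁ → 9p₁ - p₂ = 132.
Market 2: 9p₂ - 2p₁ = 91.
Eliminating p₂: 9×(1) + 1×(2) gives 79p₁ = 1279, so p₁ = 1279/79.
Back-substitute into (2): p₂ = (91 + 2×1279/79) / 9 = 1083/79.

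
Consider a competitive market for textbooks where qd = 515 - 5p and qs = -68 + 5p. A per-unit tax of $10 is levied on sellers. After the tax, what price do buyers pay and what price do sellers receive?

Pre-tax equilibrium: p* = 58.3, q* = 223.5.
Tax on sellers shifts supply to qs = -68 + 5(p − 10) = -118 + 5p.
515 - 5p = -118 + 5p gives buyer price pb = 63.3; sellers receive ps = 63.3 − 10 = 53.3.
New quantity: q = 515 − 5(63.3) = 198.5.

Buyers pay $63.3, sellers receive $53.3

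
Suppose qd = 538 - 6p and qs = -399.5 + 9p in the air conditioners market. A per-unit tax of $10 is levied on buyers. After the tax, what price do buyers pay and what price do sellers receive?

Buyers pay $68.5, sellers receive $58.5

Pre-tax equilibrium: p* = 62.5, q* = 163.
Tax on buyers shifts demand to qd = 538 − 6(p + 10) = 478 - 6p.
478 - 6p = -399.5 + 9p gives seller price ps = 58.5; buyers pay pb = 58.5 + 10 = 68.5.
New quantity: q = 538 − 6(68.5) = 127.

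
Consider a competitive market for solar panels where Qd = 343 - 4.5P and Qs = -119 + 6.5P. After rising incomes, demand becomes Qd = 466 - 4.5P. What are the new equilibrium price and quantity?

P' = 585/11, Q' = 4987/22

Original equilibrium: P* = 42, Q* = 154.
New equilibrium: 466 - 4.5P = -119 + 6.5P, so 585 = 11P and P' = 585/11; Q' = 466 − 4.5(585/11) = 4987/22.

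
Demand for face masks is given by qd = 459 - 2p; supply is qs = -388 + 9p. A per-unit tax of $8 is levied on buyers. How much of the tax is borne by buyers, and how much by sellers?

Buyers bear 72/11, sellers bear 16/11

Pre-tax equilibrium: p* = 77, q* = 305.
Tax on buyers shifts demand to qd = 459 − 2(p + 8) = 443 - 2p.
443 - 2p = -388 + 9p gives seller price ps = 831/11; buyers pay pb = 831/11 + 8 = 919/11.
New quantity: q = 459 − 2(919/11) = 3211/11.
Buyer burden = 919/11 − 77 = 72/11; seller burden = 77 − 831/11 = 16/11.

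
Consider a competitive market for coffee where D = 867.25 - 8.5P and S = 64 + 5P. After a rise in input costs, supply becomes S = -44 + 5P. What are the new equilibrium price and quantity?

P' = 67.5, Q' = 293.5

Original equilibrium: P* = 59.5, Q* = 361.5.
New equilibrium: 867.25 - 8.5P = -44 + 5P, so 911.25 = 13.5P and P' = 67.5; Q' = 867.25 − 8.5(67.5) = 293.5.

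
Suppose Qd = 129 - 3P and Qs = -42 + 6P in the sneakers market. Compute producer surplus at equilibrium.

Equilibrium: 129 - 3P = -42 + 6P gives P* = 19, Q* = 72.
Supply starts at P = 7 (where Qs = 0).
PS = ½(19 − 7)(72) = 432.

Producer surplus = 432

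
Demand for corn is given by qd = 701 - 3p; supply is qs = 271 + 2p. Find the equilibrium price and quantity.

Set qd = qs: 701 - 3p = 271 + 2p.
430 = 5p, so p* = 86.
q* = 701 − 3(86) = 443.

p* = 86, q* = 443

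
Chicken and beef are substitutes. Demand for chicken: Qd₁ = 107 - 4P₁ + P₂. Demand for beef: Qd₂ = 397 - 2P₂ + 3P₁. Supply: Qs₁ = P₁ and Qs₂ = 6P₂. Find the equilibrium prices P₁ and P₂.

P₁ = 1253/37, P₂ = 2306/37

Market 1: 107 - 4P₁ + P₂ = P₁ → 5P₁ - P₂ = 107.
Market 2: 8P₂ - 3P₁ = 397.
Eliminating P₂: 8×(1) + 1×(2) gives 37P₁ = 1253, so P₁ = 1253/37.
Back-substitute into (2): P₂ = (397 + 3×1253/37) / 8 = 2306/37.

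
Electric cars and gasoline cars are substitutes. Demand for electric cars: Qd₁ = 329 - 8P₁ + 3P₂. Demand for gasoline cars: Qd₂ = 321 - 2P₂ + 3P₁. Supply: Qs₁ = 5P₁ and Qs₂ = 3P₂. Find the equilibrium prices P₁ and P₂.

P₁ = 326/7, P₂ = 645/7

Market 1: 329 - 8P₁ + 3P₂ = 5P₁ → 13P₁ - 3P₂ = 329.
Market 2: 5P₂ - 3P₁ = 321.
Eliminating P₂: 5×(1) + 3×(2) gives 56P₁ = 2608, so P₁ = 326/7.
Back-substitute into (2): P₂ = (321 + 3×326/7) / 5 = 645/7.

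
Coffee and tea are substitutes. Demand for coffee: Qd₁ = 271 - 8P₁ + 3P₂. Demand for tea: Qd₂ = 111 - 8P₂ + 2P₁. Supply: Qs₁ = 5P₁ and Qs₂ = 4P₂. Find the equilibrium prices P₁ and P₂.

Market 1: 271 - 8P₁ + 3P₂ = 5P₁ → 13P₁ - 3P₂ = 271.
Market 2: 12P₂ - 2P₁ = 111.
Eliminating P₂: 12×(1) + 3×(2) gives 150P₁ = 3585, so P₁ = 23.9.
Back-substitute into (2): P₂ = (111 + 2×23.9) / 12 = 397/30.

P₁ = 23.9, P₂ = 397/30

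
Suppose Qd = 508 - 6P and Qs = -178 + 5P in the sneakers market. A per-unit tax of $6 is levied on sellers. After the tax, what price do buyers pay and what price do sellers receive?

Buyers pay 716/11, sellers receive 650/11

Pre-tax equilibrium: P* = 686/11, Q* = 1472/11.
Tax on sellers shifts supply to Qs = -178 + 5(P − 6) = -208 + 5P.
508 - 6P = -208 + 5P gives buyer price Pb = 716/11; sellers receive Ps = 716/11 − 6 = 650/11.
New quantity: Q = 508 − 6(716/11) = 1292/11.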